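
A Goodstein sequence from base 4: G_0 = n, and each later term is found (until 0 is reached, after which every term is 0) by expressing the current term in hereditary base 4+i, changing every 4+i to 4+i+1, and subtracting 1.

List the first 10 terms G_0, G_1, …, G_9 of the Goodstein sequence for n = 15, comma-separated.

[0] 15 ≡ 3·4 + 3 (base 4). Lift 5: 18. −1: 17.
[1] 17 ≡ 3·5 + 2 (base 5). Lift 6: 20. −1: 19.
[2] 19 ≡ 3·6 + 1 (base 6). Lift 7: 22. −1: 21.
[3] 21 ≡ 3·7 (base 7). Lift 8: 24. −1: 23.
[4] 23 ≡ 2·8 + 7 (base 8). Lift 9: 25. −1: 24.
[5] 24 ≡ 2·9 + 6 (base 9). Lift 10: 26. −1: 25.
[6] 25 ≡ 2·10 + 5 (base 10). Lift 11: 27. −1: 26.
[7] 26 ≡ 2·11 + 4 (base 11). Lift 12: 28. −1: 27.
[8] 27 ≡ 2·12 + 3 (base 12). Lift 13: 29. −1: 28.

15, 17, 19, 21, 23, 24, 25, 26, 27, 28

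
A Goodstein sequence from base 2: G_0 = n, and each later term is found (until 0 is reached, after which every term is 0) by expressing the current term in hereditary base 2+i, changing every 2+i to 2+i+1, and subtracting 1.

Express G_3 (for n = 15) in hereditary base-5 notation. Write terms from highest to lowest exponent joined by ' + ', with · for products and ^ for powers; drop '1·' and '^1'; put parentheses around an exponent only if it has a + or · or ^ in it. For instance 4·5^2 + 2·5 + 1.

5^(5 + 1) + 5^5 + 2

step 0: 15 = 2^(2 + 1) + 2^2 + 2 + 1; sub 3 for 2: 3^(3 + 1) + 3^3 + 3 + 1; = 112; G_1 = 112−1 = 111
step 1: 111 = 3^(3 + 1) + 3^3 + 3; sub 4 for 3: 4^(4 + 1) + 4^4 + 4; = 1284; G_2 = 1284−1 = 1283
step 2: 1283 = 4^(4 + 1) + 4^4 + 3; sub 5 for 4: 5^(5 + 1) + 5^5 + 3; = 18753; G_3 = 18753−1 = 18752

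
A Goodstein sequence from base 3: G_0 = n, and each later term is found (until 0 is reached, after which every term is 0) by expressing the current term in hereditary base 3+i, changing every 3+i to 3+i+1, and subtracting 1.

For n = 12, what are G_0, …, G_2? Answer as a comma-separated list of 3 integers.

12, 19, 27

base 3: 12 = 3^2 + 3; at 4: 4^2 + 4 = 20; next = 19
base 4: 19 = 4^2 + 3; at 5: 5^2 + 3 = 28; next = 27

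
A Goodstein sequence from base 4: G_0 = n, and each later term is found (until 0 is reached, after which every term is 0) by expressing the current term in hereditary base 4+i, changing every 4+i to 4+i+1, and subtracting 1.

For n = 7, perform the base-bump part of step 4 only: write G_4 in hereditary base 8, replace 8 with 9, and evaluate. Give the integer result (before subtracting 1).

G_0=7  [base 4] 4 + 3  →[4↦5]→  5 + 3 = 8  −1 ⇒ G_1=7
G_1=7  [base 5] 5 + 2  →[5↦6]→  6 + 2 = 8  −1 ⇒ G_2=7
G_2=7  [base 6] 6 + 1  →[6↦7]→  7 + 1 = 8  −1 ⇒ G_3=7
G_3=7  [base 7] 7  →[7↦8]→  8 = 8  −1 ⇒ G_4=7

7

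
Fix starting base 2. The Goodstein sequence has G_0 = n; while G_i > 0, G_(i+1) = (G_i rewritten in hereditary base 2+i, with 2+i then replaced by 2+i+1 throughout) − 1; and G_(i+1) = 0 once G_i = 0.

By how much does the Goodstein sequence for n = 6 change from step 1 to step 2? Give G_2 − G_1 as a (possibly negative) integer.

228

step 0: 6 = 2^2 + 2; sub 3 for 2: 3^3 + 3; = 30; G_1 = 30−1 = 29
step 1: 29 = 3^3 + 2; sub 4 for 3: 4^4 + 2; = 258; G_2 = 258−1 = 257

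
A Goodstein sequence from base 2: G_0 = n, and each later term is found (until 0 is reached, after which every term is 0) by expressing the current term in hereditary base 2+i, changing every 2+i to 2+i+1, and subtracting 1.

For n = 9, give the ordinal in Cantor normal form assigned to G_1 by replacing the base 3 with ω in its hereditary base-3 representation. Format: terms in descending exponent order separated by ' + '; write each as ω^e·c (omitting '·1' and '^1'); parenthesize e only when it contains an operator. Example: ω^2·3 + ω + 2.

[0] 9 ≡ 2^(2 + 1) + 1 (base 2). Lift 3: 82. −1: 81.
[1] 81 ≡ 3^(3 + 1) (base 3). Lift 4: 1024. −1: 1023.

ω^(ω + 1)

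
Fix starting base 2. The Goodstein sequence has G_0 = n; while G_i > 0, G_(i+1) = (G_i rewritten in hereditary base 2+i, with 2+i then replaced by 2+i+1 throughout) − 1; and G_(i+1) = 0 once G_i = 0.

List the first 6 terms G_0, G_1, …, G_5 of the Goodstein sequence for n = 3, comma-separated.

G_0 = 3. HB_2(3) = 2 + 1. Bump = 4. G_1 = 3.
G_1 = 3. HB_3(3) = 3. Bump = 4. G_2 = 3.
G_2 = 3. HB_4(3) = 3. Bump = 3. G_3 = 2.
G_3 = 2. HB_5(2) = 2. Bump = 2. G_4 = 1.
G_4 = 1. HB_6(1) = 1. Bump = 1. G_5 = 0.

3, 3, 3, 2, 1, 0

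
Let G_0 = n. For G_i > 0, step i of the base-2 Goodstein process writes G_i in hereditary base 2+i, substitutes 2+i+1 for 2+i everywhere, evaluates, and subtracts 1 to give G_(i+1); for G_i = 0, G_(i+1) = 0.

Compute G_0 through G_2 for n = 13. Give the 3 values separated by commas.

13, 108, 1279

(0) 13|_2 = 2^(2 + 1) + 2^2 + 1 ↦ 3^(3 + 1) + 3^3 + 1|_3 = 109 ⇒ 108
(1) 108|_3 = 3^(3 + 1) + 3^3 ↦ 4^(4 + 1) + 4^4|_4 = 1280 ⇒ 1279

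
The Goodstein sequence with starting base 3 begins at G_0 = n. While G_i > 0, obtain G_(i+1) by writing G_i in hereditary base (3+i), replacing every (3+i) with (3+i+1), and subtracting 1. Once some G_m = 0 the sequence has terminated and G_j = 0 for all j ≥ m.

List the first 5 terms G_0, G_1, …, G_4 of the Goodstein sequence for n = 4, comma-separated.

4, 4, 4, 3, 2

G_0=4  [base 3] 3 + 1  →[3↦4]→  4 + 1 = 5  −1 ⇒ G_1=4
G_1=4  [base 4] 4  →[4↦5]→  5 = 5  −1 ⇒ G_2=4
G_2=4  [base 5] 4  →[5↦6]→  4 = 4  −1 ⇒ G_3=3
G_3=3  [base 6] 3  →[6↦7]→  3 = 3  −1 ⇒ G_4=2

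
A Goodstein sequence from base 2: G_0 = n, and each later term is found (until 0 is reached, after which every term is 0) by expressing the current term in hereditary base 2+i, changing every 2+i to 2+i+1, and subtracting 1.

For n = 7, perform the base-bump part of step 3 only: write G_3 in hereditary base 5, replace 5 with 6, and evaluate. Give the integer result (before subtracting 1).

7 —HB2→ 2^2 + 2 + 1 —bump→ 3^3 + 3 + 1 = 31 —(−1)→ 30
30 —HB3→ 3^3 + 3 —bump→ 4^4 + 4 = 260 —(−1)→ 259
259 —HB4→ 4^4 + 3 —bump→ 5^5 + 3 = 3128 —(−1)→ 3127
3127 —HB5→ 5^5 + 2 —bump→ 6^6 + 2 = 46658 —(−1)→ 46657

46658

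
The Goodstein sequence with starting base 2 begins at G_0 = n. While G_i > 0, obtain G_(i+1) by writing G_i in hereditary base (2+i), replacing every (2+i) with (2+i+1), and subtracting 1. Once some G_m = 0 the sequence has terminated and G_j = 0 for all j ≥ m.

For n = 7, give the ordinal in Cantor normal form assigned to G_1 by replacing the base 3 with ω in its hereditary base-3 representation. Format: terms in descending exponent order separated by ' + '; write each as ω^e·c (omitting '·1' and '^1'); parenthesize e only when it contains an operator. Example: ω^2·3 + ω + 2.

ω^ω + ω

G_0=7  [base 2] 2^2 + 2 + 1  →[2↦3]→  3^3 + 3 + 1 = 31  −1 ⇒ G_1=30
G_1=30  [base 3] 3^3 + 3  →[3↦4]→  4^4 + 4 = 260  −1 ⇒ G_2=259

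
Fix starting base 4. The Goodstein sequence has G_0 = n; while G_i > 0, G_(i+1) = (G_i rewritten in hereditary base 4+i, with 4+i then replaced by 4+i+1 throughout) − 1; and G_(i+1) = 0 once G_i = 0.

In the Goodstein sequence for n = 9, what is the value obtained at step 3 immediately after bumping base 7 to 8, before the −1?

12

(0) 9|_4 = 2·4 + 1 ↦ 2·5 + 1|_5 = 11 ⇒ 10
(1) 10|_5 = 2·5 ↦ 2·6|_6 = 12 ⇒ 11
(2) 11|_6 = 6 + 5 ↦ 7 + 5|_7 = 12 ⇒ 11
(3) 11|_7 = 7 + 4 ↦ 8 + 4|_8 = 12 ⇒ 11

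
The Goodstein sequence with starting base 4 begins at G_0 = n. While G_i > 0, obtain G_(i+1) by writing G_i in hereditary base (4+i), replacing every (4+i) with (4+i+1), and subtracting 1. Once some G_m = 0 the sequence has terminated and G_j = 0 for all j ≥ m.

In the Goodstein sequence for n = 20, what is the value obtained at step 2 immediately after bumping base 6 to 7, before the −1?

52

G_0 = 20. HB_4(20) = 4^2 + 4. Bump = 30. G_1 = 29.
G_1 = 29. HB_5(29) = 5^2 + 4. Bump = 40. G_2 = 39.
G_2 = 39. HB_6(39) = 6^2 + 3. Bump = 52. G_3 = 51.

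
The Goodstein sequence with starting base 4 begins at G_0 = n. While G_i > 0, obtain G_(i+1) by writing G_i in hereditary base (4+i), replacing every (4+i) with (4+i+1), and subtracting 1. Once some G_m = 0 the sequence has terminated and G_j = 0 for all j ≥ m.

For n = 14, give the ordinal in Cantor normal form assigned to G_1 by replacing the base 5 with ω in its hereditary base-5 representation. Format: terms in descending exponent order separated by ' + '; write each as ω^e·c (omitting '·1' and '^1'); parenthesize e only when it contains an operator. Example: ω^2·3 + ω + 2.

base 4: 14 = 3·4 + 2; at 5: 3·5 + 2 = 17; next = 16
base 5: 16 = 3·5 + 1; at 6: 3·6 + 1 = 19; next = 18

ω·3 + 1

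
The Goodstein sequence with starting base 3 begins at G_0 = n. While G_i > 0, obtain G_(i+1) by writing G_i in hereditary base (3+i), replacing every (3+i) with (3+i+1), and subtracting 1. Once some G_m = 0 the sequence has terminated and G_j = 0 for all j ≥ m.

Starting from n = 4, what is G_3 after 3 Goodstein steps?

3

base 3: 4 = 3 + 1; at 4: 4 + 1 = 5; next = 4
base 4: 4 = 4; at 5: 5 = 5; next = 4
base 5: 4 = 4; at 6: 4 = 4; next = 3
base 6: 3 = 3; at 7: 3 = 3; next = 2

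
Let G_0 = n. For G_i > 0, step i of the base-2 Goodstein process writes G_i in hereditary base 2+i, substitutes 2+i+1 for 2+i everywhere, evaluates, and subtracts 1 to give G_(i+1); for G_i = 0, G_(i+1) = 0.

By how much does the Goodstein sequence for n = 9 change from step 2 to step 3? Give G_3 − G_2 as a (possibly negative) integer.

i=0: 9 = 2^(2 + 1) + 1 (b=2); 2→3: 3^(3 + 1) + 1 = 82; 82−1 = 81
i=1: 81 = 3^(3 + 1) (b=3); 3→4: 4^(4 + 1) = 1024; 1024−1 = 1023
i=2: 1023 = 3·4^4 + 3·4^3 + 3·4^2 + 3·4 + 3 (b=4); 4→5: 3·5^5 + 3·5^3 + 3·5^2 + 3·5 + 3 = 9843; 9843−1 = 9842

8819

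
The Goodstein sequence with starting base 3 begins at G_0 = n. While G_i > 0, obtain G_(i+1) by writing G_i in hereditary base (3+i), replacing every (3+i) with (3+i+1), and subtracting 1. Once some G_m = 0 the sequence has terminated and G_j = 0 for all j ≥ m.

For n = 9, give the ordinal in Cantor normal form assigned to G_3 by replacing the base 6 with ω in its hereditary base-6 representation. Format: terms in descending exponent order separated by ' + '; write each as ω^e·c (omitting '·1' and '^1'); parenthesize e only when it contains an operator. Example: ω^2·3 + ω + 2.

ω·3 + 1

i=0: 9 = 3^2 (b=3); 3→4: 4^2 = 16; 16−1 = 15
i=1: 15 = 3·4 + 3 (b=4); 4→5: 3·5 + 3 = 18; 18−1 = 17
i=2: 17 = 3·5 + 2 (b=5); 5→6: 3·6 + 2 = 20; 20−1 = 19
i=3: 19 = 3·6 + 1 (b=6); 6→7: 3·7 + 1 = 22; 22−1 = 21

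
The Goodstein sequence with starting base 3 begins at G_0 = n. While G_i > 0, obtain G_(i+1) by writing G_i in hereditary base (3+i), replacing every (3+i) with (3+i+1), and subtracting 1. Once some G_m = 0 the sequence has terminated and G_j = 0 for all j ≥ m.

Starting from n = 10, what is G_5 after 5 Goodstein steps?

33

[0] 10 ≡ 3^2 + 1 (base 3). Lift 4: 17. −1: 16.
[1] 16 ≡ 4^2 (base 4). Lift 5: 25. −1: 24.
[2] 24 ≡ 4·5 + 4 (base 5). Lift 6: 28. −1: 27.
[3] 27 ≡ 4·6 + 3 (base 6). Lift 7: 31. −1: 30.
[4] 30 ≡ 4·7 + 2 (base 7). Lift 8: 34. −1: 33.
[5] 33 ≡ 4·8 + 1 (base 8). Lift 9: 37. −1: 36.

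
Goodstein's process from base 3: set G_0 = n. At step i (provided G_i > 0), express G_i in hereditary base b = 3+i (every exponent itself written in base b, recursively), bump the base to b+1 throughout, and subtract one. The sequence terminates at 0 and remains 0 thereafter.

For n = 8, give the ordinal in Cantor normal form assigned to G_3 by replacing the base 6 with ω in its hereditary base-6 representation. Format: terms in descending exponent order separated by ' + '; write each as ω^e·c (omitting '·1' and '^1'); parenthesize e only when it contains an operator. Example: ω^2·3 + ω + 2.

step 0: 8 = 2·3 + 2; sub 4 for 3: 2·4 + 2; = 10; G_1 = 10−1 = 9
step 1: 9 = 2·4 + 1; sub 5 for 4: 2·5 + 1; = 11; G_2 = 11−1 = 10
step 2: 10 = 2·5; sub 6 for 5: 2·6; = 12; G_3 = 12−1 = 11

ω + 5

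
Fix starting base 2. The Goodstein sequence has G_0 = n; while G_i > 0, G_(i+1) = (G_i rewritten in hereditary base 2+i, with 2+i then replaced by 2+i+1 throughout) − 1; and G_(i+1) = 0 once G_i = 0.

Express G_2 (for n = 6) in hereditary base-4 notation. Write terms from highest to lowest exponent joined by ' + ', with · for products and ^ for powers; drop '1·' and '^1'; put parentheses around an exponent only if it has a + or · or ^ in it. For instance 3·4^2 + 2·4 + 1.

4^4 + 1

i=0: 6 = 2^2 + 2 (b=2); 2→3: 3^3 + 3 = 30; 30−1 = 29
i=1: 29 = 3^3 + 2 (b=3); 3→4: 4^4 + 2 = 258; 258−1 = 257
i=2: 257 = 4^4 + 1 (b=4); 4→5: 5^5 + 1 = 3126; 3126−1 = 3125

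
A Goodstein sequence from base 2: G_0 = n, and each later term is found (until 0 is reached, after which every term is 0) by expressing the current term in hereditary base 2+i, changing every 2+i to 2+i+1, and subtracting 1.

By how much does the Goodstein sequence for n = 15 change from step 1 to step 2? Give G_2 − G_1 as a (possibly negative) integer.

1172

G_0=15  [base 2] 2^(2 + 1) + 2^2 + 2 + 1  →[2↦3]→  3^(3 + 1) + 3^3 + 3 + 1 = 112  −1 ⇒ G_1=111
G_1=111  [base 3] 3^(3 + 1) + 3^3 + 3  →[3↦4]→  4^(4 + 1) + 4^4 + 4 = 1284  −1 ⇒ G_2=1283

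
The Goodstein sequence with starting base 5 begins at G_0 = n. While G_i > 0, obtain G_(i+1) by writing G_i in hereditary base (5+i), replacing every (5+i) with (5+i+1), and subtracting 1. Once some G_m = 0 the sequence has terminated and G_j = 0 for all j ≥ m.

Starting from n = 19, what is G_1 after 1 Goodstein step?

19 —HB5→ 3·5 + 4 —bump→ 3·6 + 4 = 22 —(−1)→ 21
21 —HB6→ 3·6 + 3 —bump→ 3·7 + 3 = 24 —(−1)→ 23

21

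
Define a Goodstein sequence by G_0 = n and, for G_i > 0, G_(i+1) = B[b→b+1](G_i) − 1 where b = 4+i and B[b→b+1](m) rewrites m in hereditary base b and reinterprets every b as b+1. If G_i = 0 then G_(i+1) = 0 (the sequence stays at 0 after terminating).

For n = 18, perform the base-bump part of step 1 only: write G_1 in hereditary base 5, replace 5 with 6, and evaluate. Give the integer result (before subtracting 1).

[0] 18 ≡ 4^2 + 2 (base 4). Lift 5: 27. −1: 26.
[1] 26 ≡ 5^2 + 1 (base 5). Lift 6: 37. −1: 36.

37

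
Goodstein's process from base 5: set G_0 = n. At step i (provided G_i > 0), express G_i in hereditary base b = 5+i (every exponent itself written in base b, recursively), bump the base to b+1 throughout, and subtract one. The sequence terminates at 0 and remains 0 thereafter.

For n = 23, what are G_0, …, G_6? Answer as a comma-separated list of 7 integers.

base 5: 23 = 4·5 + 3; at 6: 4·6 + 3 = 27; next = 26
base 6: 26 = 4·6 + 2; at 7: 4·7 + 2 = 30; next = 29
base 7: 29 = 4·7 + 1; at 8: 4·8 + 1 = 33; next = 32
base 8: 32 = 4·8; at 9: 4·9 = 36; next = 35
base 9: 35 = 3·9 + 8; at 10: 3·10 + 8 = 38; next = 37
base 10: 37 = 3·10 + 7; at 11: 3·11 + 7 = 40; next = 39

23, 26, 29, 32, 35, 37, 39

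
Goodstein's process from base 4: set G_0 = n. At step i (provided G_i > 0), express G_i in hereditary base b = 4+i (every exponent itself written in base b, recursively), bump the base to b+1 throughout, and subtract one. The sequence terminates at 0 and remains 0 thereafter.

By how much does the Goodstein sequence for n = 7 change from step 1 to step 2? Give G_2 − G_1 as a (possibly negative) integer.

i=0: 7 = 4 + 3 (b=4); 4→5: 5 + 3 = 8; 8−1 = 7
i=1: 7 = 5 + 2 (b=5); 5→6: 6 + 2 = 8; 8−1 = 7

0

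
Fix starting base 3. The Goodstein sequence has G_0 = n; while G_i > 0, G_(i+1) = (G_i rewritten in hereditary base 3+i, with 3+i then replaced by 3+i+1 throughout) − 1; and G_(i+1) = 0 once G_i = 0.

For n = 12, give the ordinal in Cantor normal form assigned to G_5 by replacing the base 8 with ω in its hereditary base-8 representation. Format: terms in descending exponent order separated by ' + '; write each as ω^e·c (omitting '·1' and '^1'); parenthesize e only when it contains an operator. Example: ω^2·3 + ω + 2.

G_0=12  [base 3] 3^2 + 3  →[3↦4]→  4^2 + 4 = 20  −1 ⇒ G_1=19
G_1=19  [base 4] 4^2 + 3  →[4↦5]→  5^2 + 3 = 28  −1 ⇒ G_2=27
G_2=27  [base 5] 5^2 + 2  →[5↦6]→  6^2 + 2 = 38  −1 ⇒ G_3=37
G_3=37  [base 6] 6^2 + 1  →[6↦7]→  7^2 + 1 = 50  −1 ⇒ G_4=49
G_4=49  [base 7] 7^2  →[7↦8]→  8^2 = 64  −1 ⇒ G_5=63
G_5=63  [base 8] 7·8 + 7  →[8↦9]→  7·9 + 7 = 70  −1 ⇒ G_6=69

ω·7 + 7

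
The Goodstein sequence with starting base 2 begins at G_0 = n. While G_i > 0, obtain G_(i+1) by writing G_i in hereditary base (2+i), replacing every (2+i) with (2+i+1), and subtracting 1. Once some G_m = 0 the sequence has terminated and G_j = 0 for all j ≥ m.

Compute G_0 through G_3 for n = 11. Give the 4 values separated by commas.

11, 84, 1027, 15627

G_0 = 11. HB_2(11) = 2^(2 + 1) + 2 + 1. Bump = 85. G_1 = 84.
G_1 = 84. HB_3(84) = 3^(3 + 1) + 3. Bump = 1028. G_2 = 1027.
G_2 = 1027. HB_4(1027) = 4^(4 + 1) + 3. Bump = 15628. G_3 = 15627.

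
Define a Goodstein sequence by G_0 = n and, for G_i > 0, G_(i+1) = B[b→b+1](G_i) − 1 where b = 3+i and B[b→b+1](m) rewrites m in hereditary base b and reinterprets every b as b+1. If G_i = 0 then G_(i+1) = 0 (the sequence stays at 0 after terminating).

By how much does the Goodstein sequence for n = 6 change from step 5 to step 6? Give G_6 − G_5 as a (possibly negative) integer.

-1

G_0=6  [base 3] 2·3  →[3↦4]→  2·4 = 8  −1 ⇒ G_1=7
G_1=7  [base 4] 4 + 3  →[4↦5]→  5 + 3 = 8  −1 ⇒ G_2=7
G_2=7  [base 5] 5 + 2  →[5↦6]→  6 + 2 = 8  −1 ⇒ G_3=7
G_3=7  [base 6] 6 + 1  →[6↦7]→  7 + 1 = 8  −1 ⇒ G_4=7
G_4=7  [base 7] 7  →[7↦8]→  8 = 8  −1 ⇒ G_5=7
G_5=7  [base 8] 7  →[8↦9]→  7 = 7  −1 ⇒ G_6=6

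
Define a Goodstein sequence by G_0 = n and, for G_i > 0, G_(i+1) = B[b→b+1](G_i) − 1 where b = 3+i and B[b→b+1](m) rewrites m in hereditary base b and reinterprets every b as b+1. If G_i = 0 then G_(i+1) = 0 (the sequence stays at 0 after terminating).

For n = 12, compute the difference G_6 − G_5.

6

G_0 = 12. HB_3(12) = 3^2 + 3. Bump = 20. G_1 = 19.
G_1 = 19. HB_4(19) = 4^2 + 3. Bump = 28. G_2 = 27.
G_2 = 27. HB_5(27) = 5^2 + 2. Bump = 38. G_3 = 37.
G_3 = 37. HB_6(37) = 6^2 + 1. Bump = 50. G_4 = 49.
G_4 = 49. HB_7(49) = 7^2. Bump = 64. G_5 = 63.
G_5 = 63. HB_8(63) = 7·8 + 7. Bump = 70. G_6 = 69.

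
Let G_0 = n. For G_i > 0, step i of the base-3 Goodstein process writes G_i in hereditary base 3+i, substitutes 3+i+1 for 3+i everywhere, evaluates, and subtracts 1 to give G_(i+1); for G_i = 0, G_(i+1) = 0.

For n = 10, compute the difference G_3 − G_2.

[0] 10 ≡ 3^2 + 1 (base 3). Lift 4: 17. −1: 16.
[1] 16 ≡ 4^2 (base 4). Lift 5: 25. −1: 24.
[2] 24 ≡ 4·5 + 4 (base 5). Lift 6: 28. −1: 27.

3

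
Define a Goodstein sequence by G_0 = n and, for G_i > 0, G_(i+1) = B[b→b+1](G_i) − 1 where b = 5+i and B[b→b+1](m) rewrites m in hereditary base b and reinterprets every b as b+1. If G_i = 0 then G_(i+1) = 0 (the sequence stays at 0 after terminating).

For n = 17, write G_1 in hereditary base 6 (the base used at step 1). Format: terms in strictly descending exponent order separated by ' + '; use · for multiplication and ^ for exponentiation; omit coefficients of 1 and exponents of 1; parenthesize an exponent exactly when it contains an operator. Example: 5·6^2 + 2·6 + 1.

[0] 17 ≡ 3·5 + 2 (base 5). Lift 6: 20. −1: 19.
[1] 19 ≡ 3·6 + 1 (base 6). Lift 7: 22. −1: 21.

3·6 + 1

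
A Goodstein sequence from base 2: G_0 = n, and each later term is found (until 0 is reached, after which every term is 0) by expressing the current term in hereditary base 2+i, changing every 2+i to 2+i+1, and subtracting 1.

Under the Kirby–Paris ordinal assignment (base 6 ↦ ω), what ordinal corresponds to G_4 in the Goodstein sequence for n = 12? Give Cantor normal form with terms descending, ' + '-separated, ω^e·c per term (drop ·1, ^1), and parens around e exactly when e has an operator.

G_0 = 12. HB_2(12) = 2^(2 + 1) + 2^2. Bump = 108. G_1 = 107.
G_1 = 107. HB_3(107) = 3^(3 + 1) + 2·3^2 + 2·3 + 2. Bump = 1066. G_2 = 1065.
G_2 = 1065. HB_4(1065) = 4^(4 + 1) + 2·4^2 + 2·4 + 1. Bump = 15686. G_3 = 15685.
G_3 = 15685. HB_5(15685) = 5^(5 + 1) + 2·5^2 + 2·5. Bump = 280020. G_4 = 280019.
G_4 = 280019. HB_6(280019) = 6^(6 + 1) + 2·6^2 + 6 + 5. Bump = 5764911. G_5 = 5764910.

ω^(ω + 1) + ω^2·2 + ω + 5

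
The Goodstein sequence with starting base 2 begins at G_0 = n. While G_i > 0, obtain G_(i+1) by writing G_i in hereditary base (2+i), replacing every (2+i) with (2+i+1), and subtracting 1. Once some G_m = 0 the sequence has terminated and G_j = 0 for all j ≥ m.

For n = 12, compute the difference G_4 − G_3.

264334

G_0 = 12. HB_2(12) = 2^(2 + 1) + 2^2. Bump = 108. G_1 = 107.
G_1 = 107. HB_3(107) = 3^(3 + 1) + 2·3^2 + 2·3 + 2. Bump = 1066. G_2 = 1065.
G_2 = 1065. HB_4(1065) = 4^(4 + 1) + 2·4^2 + 2·4 + 1. Bump = 15686. G_3 = 15685.
G_3 = 15685. HB_5(15685) = 5^(5 + 1) + 2·5^2 + 2·5. Bump = 280020. G_4 = 280019.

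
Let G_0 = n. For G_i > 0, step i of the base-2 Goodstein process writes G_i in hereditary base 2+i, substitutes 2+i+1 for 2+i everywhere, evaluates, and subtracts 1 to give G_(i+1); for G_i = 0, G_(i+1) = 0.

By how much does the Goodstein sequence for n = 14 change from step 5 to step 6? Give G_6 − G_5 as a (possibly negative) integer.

128542131

G_0 = 14. HB_2(14) = 2^(2 + 1) + 2^2 + 2. Bump = 111. G_1 = 110.
G_1 = 110. HB_3(110) = 3^(3 + 1) + 3^3 + 2. Bump = 1282. G_2 = 1281.
G_2 = 1281. HB_4(1281) = 4^(4 + 1) + 4^4 + 1. Bump = 18751. G_3 = 18750.
G_3 = 18750. HB_5(18750) = 5^(5 + 1) + 5^5. Bump = 326592. G_4 = 326591.
G_4 = 326591. HB_6(326591) = 6^(6 + 1) + 5·6^5 + 5·6^4 + 5·6^3 + 5·6^2 + 5·6 + 5. Bump = 5862841. G_5 = 5862840.
G_5 = 5862840. HB_7(5862840) = 7^(7 + 1) + 5·7^5 + 5·7^4 + 5·7^3 + 5·7^2 + 5·7 + 4. Bump = 134404972. G_6 = 134404971.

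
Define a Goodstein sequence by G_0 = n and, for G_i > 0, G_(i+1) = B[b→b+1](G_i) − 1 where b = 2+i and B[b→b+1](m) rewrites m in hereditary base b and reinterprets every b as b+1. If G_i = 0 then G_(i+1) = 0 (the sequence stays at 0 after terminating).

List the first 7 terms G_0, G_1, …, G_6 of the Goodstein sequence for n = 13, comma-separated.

13, 108, 1279, 16092, 280711, 5765998, 134219479

i=0: 13 = 2^(2 + 1) + 2^2 + 1 (b=2); 2→3: 3^(3 + 1) + 3^3 + 1 = 109; 109−1 = 108
i=1: 108 = 3^(3 + 1) + 3^3 (b=3); 3→4: 4^(4 + 1) + 4^4 = 1280; 1280−1 = 1279
i=2: 1279 = 4^(4 + 1) + 3·4^3 + 3·4^2 + 3·4 + 3 (b=4); 4→5: 5^(5 + 1) + 3·5^3 + 3·5^2 + 3·5 + 3 = 16093; 16093−1 = 16092
i=3: 16092 = 5^(5 + 1) + 3·5^3 + 3·5^2 + 3·5 + 2 (b=5); 5→6: 6^(6 + 1) + 3·6^3 + 3·6^2 + 3·6 + 2 = 280712; 280712−1 = 280711
i=4: 280711 = 6^(6 + 1) + 3·6^3 + 3·6^2 + 3·6 + 1 (b=6); 6→7: 7^(7 + 1) + 3·7^3 + 3·7^2 + 3·7 + 1 = 5765999; 5765999−1 = 5765998
i=5: 5765998 = 7^(7 + 1) + 3·7^3 + 3·7^2 + 3·7 (b=7); 7→8: 8^(8 + 1) + 3·8^3 + 3·8^2 + 3·8 = 134219480; 134219480−1 = 134219479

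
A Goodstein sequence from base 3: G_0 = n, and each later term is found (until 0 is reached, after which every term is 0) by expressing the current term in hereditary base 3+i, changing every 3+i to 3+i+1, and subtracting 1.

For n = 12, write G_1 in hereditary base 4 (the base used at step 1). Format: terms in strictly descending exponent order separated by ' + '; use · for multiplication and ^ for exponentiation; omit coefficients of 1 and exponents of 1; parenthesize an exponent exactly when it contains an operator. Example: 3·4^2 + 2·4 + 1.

4^2 + 3

12 —HB3→ 3^2 + 3 —bump→ 4^2 + 4 = 20 —(−1)→ 19
19 —HB4→ 4^2 + 3 —bump→ 5^2 + 3 = 28 —(−1)→ 27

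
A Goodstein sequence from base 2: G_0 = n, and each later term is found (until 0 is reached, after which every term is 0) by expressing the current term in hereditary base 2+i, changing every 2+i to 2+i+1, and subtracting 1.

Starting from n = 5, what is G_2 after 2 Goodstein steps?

(0) 5|_2 = 2^2 + 1 ↦ 3^3 + 1|_3 = 28 ⇒ 27
(1) 27|_3 = 3^3 ↦ 4^4|_4 = 256 ⇒ 255
(2) 255|_4 = 3·4^3 + 3·4^2 + 3·4 + 3 ↦ 3·5^3 + 3·5^2 + 3·5 + 3|_5 = 468 ⇒ 467

255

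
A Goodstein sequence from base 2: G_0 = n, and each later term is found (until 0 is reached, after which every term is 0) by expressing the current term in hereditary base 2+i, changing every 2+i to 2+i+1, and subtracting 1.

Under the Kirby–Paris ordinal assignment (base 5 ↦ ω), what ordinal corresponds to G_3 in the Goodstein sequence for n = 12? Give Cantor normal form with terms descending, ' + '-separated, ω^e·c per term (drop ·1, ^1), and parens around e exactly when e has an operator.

ω^(ω + 1) + ω^2·2 + ω·2

G_0 = 12. HB_2(12) = 2^(2 + 1) + 2^2. Bump = 108. G_1 = 107.
G_1 = 107. HB_3(107) = 3^(3 + 1) + 2·3^2 + 2·3 + 2. Bump = 1066. G_2 = 1065.
G_2 = 1065. HB_4(1065) = 4^(4 + 1) + 2·4^2 + 2·4 + 1. Bump = 15686. G_3 = 15685.
G_3 = 15685. HB_5(15685) = 5^(5 + 1) + 2·5^2 + 2·5. Bump = 280020. G_4 = 280019.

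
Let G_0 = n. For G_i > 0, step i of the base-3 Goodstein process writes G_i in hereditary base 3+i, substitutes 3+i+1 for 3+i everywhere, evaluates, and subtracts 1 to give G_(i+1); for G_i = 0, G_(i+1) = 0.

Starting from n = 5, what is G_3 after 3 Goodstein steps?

[0] 5 ≡ 3 + 2 (base 3). Lift 4: 6. −1: 5.
[1] 5 ≡ 4 + 1 (base 4). Lift 5: 6. −1: 5.
[2] 5 ≡ 5 (base 5). Lift 6: 6. −1: 5.

5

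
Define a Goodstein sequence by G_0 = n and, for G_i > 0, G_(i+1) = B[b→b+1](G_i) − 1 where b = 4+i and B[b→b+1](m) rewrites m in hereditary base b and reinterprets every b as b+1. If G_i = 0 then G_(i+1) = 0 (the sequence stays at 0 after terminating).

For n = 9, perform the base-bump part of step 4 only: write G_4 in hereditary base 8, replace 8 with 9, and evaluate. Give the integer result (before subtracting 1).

step 0: 9 = 2·4 + 1; sub 5 for 4: 2·5 + 1; = 11; G_1 = 11−1 = 10
step 1: 10 = 2·5; sub 6 for 5: 2·6; = 12; G_2 = 12−1 = 11
step 2: 11 = 6 + 5; sub 7 for 6: 7 + 5; = 12; G_3 = 12−1 = 11
step 3: 11 = 7 + 4; sub 8 for 7: 8 + 4; = 12; G_4 = 12−1 = 11

12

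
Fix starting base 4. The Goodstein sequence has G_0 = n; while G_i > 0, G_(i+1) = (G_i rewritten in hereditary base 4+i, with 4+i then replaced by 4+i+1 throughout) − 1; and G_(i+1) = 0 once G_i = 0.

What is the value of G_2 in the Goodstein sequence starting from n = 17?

35

(0) 17|_4 = 4^2 + 1 ↦ 5^2 + 1|_5 = 26 ⇒ 25
(1) 25|_5 = 5^2 ↦ 6^2|_6 = 36 ⇒ 35
(2) 35|_6 = 5·6 + 5 ↦ 5·7 + 5|_7 = 40 ⇒ 39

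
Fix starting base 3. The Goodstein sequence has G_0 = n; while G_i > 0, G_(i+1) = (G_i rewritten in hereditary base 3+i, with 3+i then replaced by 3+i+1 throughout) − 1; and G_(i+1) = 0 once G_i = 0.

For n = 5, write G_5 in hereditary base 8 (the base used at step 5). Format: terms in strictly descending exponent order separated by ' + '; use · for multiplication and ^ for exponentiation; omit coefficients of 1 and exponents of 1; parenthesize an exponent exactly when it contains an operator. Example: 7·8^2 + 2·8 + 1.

3

G_0=5  [base 3] 3 + 2  →[3↦4]→  4 + 2 = 6  −1 ⇒ G_1=5
G_1=5  [base 4] 4 + 1  →[4↦5]→  5 + 1 = 6  −1 ⇒ G_2=5
G_2=5  [base 5] 5  →[5↦6]→  6 = 6  −1 ⇒ G_3=5
G_3=5  [base 6] 5  →[6↦7]→  5 = 5  −1 ⇒ G_4=4
G_4=4  [base 7] 4  →[7↦8]→  4 = 4  −1 ⇒ G_5=3
G_5=3  [base 8] 3  →[8↦9]→  3 = 3  −1 ⇒ G_6=2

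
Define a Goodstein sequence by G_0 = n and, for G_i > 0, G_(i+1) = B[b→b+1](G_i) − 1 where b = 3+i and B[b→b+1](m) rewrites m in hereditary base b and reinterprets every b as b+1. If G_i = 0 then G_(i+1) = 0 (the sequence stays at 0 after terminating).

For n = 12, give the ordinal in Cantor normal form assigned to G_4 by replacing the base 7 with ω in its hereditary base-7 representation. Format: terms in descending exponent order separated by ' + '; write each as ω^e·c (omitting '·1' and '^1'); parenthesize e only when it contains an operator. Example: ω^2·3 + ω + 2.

G_0=12  [base 3] 3^2 + 3  →[3↦4]→  4^2 + 4 = 20  −1 ⇒ G_1=19
G_1=19  [base 4] 4^2 + 3  →[4↦5]→  5^2 + 3 = 28  −1 ⇒ G_2=27
G_2=27  [base 5] 5^2 + 2  →[5↦6]→  6^2 + 2 = 38  −1 ⇒ G_3=37
G_3=37  [base 6] 6^2 + 1  →[6↦7]→  7^2 + 1 = 50  −1 ⇒ G_4=49
G_4=49  [base 7] 7^2  →[7↦8]→  8^2 = 64  −1 ⇒ G_5=63

ω^2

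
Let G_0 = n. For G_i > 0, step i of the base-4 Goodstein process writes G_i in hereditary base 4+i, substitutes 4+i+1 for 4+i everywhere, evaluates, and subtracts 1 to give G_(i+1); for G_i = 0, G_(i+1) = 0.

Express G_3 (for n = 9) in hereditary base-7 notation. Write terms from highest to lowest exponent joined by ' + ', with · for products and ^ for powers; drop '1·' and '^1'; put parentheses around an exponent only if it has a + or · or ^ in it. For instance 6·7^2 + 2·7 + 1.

7 + 4

base 4: 9 = 2·4 + 1; at 5: 2·5 + 1 = 11; next = 10
base 5: 10 = 2·5; at 6: 2·6 = 12; next = 11
base 6: 11 = 6 + 5; at 7: 7 + 5 = 12; next = 11
base 7: 11 = 7 + 4; at 8: 8 + 4 = 12; next = 11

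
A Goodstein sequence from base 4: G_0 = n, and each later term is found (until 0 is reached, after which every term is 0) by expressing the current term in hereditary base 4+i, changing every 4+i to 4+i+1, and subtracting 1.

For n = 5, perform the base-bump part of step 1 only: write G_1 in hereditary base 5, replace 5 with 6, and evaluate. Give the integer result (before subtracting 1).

6

5 —HB4→ 4 + 1 —bump→ 5 + 1 = 6 —(−1)→ 5
5 —HB5→ 5 —bump→ 6 = 6 —(−1)→ 5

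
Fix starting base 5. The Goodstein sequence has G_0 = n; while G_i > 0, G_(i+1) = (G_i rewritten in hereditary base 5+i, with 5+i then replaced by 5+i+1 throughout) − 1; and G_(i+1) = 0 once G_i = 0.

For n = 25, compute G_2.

39

(0) 25|_5 = 5^2 ↦ 6^2|_6 = 36 ⇒ 35
(1) 35|_6 = 5·6 + 5 ↦ 5·7 + 5|_7 = 40 ⇒ 39
(2) 39|_7 = 5·7 + 4 ↦ 5·8 + 4|_8 = 44 ⇒ 43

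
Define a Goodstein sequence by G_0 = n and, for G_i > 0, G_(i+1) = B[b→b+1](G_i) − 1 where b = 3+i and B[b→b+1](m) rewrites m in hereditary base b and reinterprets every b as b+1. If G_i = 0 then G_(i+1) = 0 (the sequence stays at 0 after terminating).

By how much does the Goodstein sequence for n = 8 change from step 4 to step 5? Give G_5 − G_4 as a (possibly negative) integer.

[0] 8 ≡ 2·3 + 2 (base 3). Lift 4: 10. −1: 9.
[1] 9 ≡ 2·4 + 1 (base 4). Lift 5: 11. −1: 10.
[2] 10 ≡ 2·5 (base 5). Lift 6: 12. −1: 11.
[3] 11 ≡ 6 + 5 (base 6). Lift 7: 12. −1: 11.
[4] 11 ≡ 7 + 4 (base 7). Lift 8: 12. −1: 11.

0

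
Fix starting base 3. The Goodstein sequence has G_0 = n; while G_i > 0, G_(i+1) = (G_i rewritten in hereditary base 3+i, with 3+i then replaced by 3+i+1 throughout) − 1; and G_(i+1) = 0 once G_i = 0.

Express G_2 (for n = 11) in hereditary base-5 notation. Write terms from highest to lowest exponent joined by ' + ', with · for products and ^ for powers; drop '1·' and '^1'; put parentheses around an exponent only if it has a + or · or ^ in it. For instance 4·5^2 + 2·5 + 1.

G_0=11  [base 3] 3^2 + 2  →[3↦4]→  4^2 + 2 = 18  −1 ⇒ G_1=17
G_1=17  [base 4] 4^2 + 1  →[4↦5]→  5^2 + 1 = 26  −1 ⇒ G_2=25
G_2=25  [base 5] 5^2  →[5↦6]→  6^2 = 36  −1 ⇒ G_3=35

5^2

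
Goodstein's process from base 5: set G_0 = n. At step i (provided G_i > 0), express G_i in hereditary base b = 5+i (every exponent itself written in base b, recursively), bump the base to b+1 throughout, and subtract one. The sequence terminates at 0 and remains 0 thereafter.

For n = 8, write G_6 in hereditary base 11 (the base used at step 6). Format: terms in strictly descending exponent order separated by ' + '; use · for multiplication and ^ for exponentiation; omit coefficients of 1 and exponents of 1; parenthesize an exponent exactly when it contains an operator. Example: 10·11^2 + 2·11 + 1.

6

G_0=8  [base 5] 5 + 3  →[5↦6]→  6 + 3 = 9  −1 ⇒ G_1=8
G_1=8  [base 6] 6 + 2  →[6↦7]→  7 + 2 = 9  −1 ⇒ G_2=8
G_2=8  [base 7] 7 + 1  →[7↦8]→  8 + 1 = 9  −1 ⇒ G_3=8
G_3=8  [base 8] 8  →[8↦9]→  9 = 9  −1 ⇒ G_4=8
G_4=8  [base 9] 8  →[9↦10]→  8 = 8  −1 ⇒ G_5=7
G_5=7  [base 10] 7  →[10↦11]→  7 = 7  −1 ⇒ G_6=6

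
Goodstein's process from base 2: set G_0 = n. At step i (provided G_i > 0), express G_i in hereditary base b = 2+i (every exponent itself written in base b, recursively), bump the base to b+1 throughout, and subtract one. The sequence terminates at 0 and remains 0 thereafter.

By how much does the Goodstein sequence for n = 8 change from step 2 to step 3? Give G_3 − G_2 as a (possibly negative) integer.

G_0 = 8. HB_2(8) = 2^(2 + 1). Bump = 81. G_1 = 80.
G_1 = 80. HB_3(80) = 2·3^3 + 2·3^2 + 2·3 + 2. Bump = 554. G_2 = 553.
G_2 = 553. HB_4(553) = 2·4^4 + 2·4^2 + 2·4 + 1. Bump = 6311. G_3 = 6310.

5757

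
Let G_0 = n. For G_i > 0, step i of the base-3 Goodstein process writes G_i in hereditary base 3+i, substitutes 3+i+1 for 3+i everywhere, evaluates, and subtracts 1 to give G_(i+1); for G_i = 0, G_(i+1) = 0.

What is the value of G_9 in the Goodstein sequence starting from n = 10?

43

base 3: 10 = 3^2 + 1; at 4: 4^2 + 1 = 17; next = 16
base 4: 16 = 4^2; at 5: 5^2 = 25; next = 24
base 5: 24 = 4·5 + 4; at 6: 4·6 + 4 = 28; next = 27
base 6: 27 = 4·6 + 3; at 7: 4·7 + 3 = 31; next = 30
base 7: 30 = 4·7 + 2; at 8: 4·8 + 2 = 34; next = 33
base 8: 33 = 4·8 + 1; at 9: 4·9 + 1 = 37; next = 36
base 9: 36 = 4·9; at 10: 4·10 = 40; next = 39
base 10: 39 = 3·10 + 9; at 11: 3·11 + 9 = 42; next = 41
base 11: 41 = 3·11 + 8; at 12: 3·12 + 8 = 44; next = 43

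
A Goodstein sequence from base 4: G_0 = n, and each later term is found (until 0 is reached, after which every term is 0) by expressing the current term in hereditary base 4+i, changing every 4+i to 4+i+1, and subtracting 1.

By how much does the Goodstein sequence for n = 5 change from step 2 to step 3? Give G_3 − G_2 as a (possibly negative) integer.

-1

step 0: 5 = 4 + 1; sub 5 for 4: 5 + 1; = 6; G_1 = 6−1 = 5
step 1: 5 = 5; sub 6 for 5: 6; = 6; G_2 = 6−1 = 5
step 2: 5 = 5; sub 7 for 6: 5; = 5; G_3 = 5−1 = 4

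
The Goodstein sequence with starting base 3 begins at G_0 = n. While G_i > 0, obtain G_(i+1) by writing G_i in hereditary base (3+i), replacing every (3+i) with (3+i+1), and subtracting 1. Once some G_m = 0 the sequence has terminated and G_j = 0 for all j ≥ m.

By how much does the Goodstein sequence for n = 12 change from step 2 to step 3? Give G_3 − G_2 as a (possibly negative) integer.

step 0: 12 = 3^2 + 3; sub 4 for 3: 4^2 + 4; = 20; G_1 = 20−1 = 19
step 1: 19 = 4^2 + 3; sub 5 for 4: 5^2 + 3; = 28; G_2 = 28−1 = 27
step 2: 27 = 5^2 + 2; sub 6 for 5: 6^2 + 2; = 38; G_3 = 38−1 = 37

10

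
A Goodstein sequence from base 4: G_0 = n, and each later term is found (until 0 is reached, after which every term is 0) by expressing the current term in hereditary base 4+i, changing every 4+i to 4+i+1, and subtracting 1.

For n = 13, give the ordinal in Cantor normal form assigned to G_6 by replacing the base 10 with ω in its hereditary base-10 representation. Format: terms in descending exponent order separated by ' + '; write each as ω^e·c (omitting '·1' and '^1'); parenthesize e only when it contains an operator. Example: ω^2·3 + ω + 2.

13 —HB4→ 3·4 + 1 —bump→ 3·5 + 1 = 16 —(−1)→ 15
15 —HB5→ 3·5 —bump→ 3·6 = 18 —(−1)→ 17
17 —HB6→ 2·6 + 5 —bump→ 2·7 + 5 = 19 —(−1)→ 18
18 —HB7→ 2·7 + 4 —bump→ 2·8 + 4 = 20 —(−1)→ 19
19 —HB8→ 2·8 + 3 —bump→ 2·9 + 3 = 21 —(−1)→ 20
20 —HB9→ 2·9 + 2 —bump→ 2·10 + 2 = 22 —(−1)→ 21

ω·2 + 1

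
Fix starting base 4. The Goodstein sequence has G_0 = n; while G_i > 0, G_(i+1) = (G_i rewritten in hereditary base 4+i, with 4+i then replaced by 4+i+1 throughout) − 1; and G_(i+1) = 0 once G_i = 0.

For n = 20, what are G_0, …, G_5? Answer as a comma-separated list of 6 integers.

[0] 20 ≡ 4^2 + 4 (base 4). Lift 5: 30. −1: 29.
[1] 29 ≡ 5^2 + 4 (base 5). Lift 6: 40. −1: 39.
[2] 39 ≡ 6^2 + 3 (base 6). Lift 7: 52. −1: 51.
[3] 51 ≡ 7^2 + 2 (base 7). Lift 8: 66. −1: 65.
[4] 65 ≡ 8^2 + 1 (base 8). Lift 9: 82. −1: 81.

20, 29, 39, 51, 65, 81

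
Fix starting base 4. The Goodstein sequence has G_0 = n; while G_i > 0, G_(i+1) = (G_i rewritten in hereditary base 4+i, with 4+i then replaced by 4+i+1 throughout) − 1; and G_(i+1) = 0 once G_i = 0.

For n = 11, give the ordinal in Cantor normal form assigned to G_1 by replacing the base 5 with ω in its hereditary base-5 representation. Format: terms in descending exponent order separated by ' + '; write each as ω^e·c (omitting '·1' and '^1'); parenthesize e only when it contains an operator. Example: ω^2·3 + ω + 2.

G_0=11  [base 4] 2·4 + 3  →[4↦5]→  2·5 + 3 = 13  −1 ⇒ G_1=12
G_1=12  [base 5] 2·5 + 2  →[5↦6]→  2·6 + 2 = 14  −1 ⇒ G_2=13

ω·2 + 2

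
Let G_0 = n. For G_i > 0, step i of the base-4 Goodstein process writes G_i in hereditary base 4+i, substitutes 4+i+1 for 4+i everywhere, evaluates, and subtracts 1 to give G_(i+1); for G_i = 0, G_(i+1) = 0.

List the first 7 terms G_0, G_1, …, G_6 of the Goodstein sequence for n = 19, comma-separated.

19, 27, 37, 49, 63, 69, 75

19 —HB4→ 4^2 + 3 —bump→ 5^2 + 3 = 28 —(−1)→ 27
27 —HB5→ 5^2 + 2 —bump→ 6^2 + 2 = 38 —(−1)→ 37
37 —HB6→ 6^2 + 1 —bump→ 7^2 + 1 = 50 —(−1)→ 49
49 —HB7→ 7^2 —bump→ 8^2 = 64 —(−1)→ 63
63 —HB8→ 7·8 + 7 —bump→ 7·9 + 7 = 70 —(−1)→ 69
69 —HB9→ 7·9 + 6 —bump→ 7·10 + 6 = 76 —(−1)→ 75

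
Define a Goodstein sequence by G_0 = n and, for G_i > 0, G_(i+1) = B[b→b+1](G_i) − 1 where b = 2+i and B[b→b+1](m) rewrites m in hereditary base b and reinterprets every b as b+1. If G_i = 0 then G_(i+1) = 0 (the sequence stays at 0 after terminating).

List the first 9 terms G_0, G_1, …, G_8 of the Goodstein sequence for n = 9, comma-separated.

9, 81, 1023, 9842, 140743, 2471826, 50333399, 1162263921, 30000003325

(0) 9|_2 = 2^(2 + 1) + 1 ↦ 3^(3 + 1) + 1|_3 = 82 ⇒ 81
(1) 81|_3 = 3^(3 + 1) ↦ 4^(4 + 1)|_4 = 1024 ⇒ 1023
(2) 1023|_4 = 3·4^4 + 3·4^3 + 3·4^2 + 3·4 + 3 ↦ 3·5^5 + 3·5^3 + 3·5^2 + 3·5 + 3|_5 = 9843 ⇒ 9842
(3) 9842|_5 = 3·5^5 + 3·5^3 + 3·5^2 + 3·5 + 2 ↦ 3·6^6 + 3·6^3 + 3·6^2 + 3·6 + 2|_6 = 140744 ⇒ 140743
(4) 140743|_6 = 3·6^6 + 3·6^3 + 3·6^2 + 3·6 + 1 ↦ 3·7^7 + 3·7^3 + 3·7^2 + 3·7 + 1|_7 = 2471827 ⇒ 2471826
(5) 2471826|_7 = 3·7^7 + 3·7^3 + 3·7^2 + 3·7 ↦ 3·8^8 + 3·8^3 + 3·8^2 + 3·8|_8 = 50333400 ⇒ 50333399
(6) 50333399|_8 = 3·8^8 + 3·8^3 + 3·8^2 + 2·8 + 7 ↦ 3·9^9 + 3·9^3 + 3·9^2 + 2·9 + 7|_9 = 1162263922 ⇒ 1162263921
(7) 1162263921|_9 = 3·9^9 + 3·9^3 + 3·9^2 + 2·9 + 6 ↦ 3·10^10 + 3·10^3 + 3·10^2 + 2·10 + 6|_10 = 30000003326 ⇒ 30000003325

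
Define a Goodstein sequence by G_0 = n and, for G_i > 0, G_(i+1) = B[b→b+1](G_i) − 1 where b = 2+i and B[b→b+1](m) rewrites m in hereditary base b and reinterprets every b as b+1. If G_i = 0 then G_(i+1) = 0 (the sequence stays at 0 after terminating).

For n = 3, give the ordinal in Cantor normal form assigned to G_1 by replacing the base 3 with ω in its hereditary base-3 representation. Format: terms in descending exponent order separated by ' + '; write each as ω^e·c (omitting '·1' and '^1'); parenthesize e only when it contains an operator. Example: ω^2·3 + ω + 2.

[0] 3 ≡ 2 + 1 (base 2). Lift 3: 4. −1: 3.
[1] 3 ≡ 3 (base 3). Lift 4: 4. −1: 3.

ω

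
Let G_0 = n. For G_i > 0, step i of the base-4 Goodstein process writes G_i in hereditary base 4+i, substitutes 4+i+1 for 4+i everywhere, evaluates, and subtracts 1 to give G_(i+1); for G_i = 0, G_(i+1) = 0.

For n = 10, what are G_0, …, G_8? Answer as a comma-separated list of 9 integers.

[0] 10 ≡ 2·4 + 2 (base 4). Lift 5: 12. −1: 11.
[1] 11 ≡ 2·5 + 1 (base 5). Lift 6: 13. −1: 12.
[2] 12 ≡ 2·6 (base 6). Lift 7: 14. −1: 13.
[3] 13 ≡ 7 + 6 (base 7). Lift 8: 14. −1: 13.
[4] 13 ≡ 8 + 5 (base 8). Lift 9: 14. −1: 13.
[5] 13 ≡ 9 + 4 (base 9). Lift 10: 14. −1: 13.
[6] 13 ≡ 10 + 3 (base 10). Lift 11: 14. −1: 13.
[7] 13 ≡ 11 + 2 (base 11). Lift 12: 14. −1: 13.

10, 11, 12, 13, 13, 13, 13, 13, 13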